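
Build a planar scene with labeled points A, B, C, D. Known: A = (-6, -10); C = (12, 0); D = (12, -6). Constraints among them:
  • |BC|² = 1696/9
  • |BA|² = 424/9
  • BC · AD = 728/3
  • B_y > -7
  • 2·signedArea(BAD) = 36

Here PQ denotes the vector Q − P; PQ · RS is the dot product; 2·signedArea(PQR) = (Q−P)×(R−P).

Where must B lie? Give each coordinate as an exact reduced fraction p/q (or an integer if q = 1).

1. B_x = 0  [BC · AD = 728/3 ∩ 2·signedArea(BAD) = 36]
2. B_y = -20/3  [BC · AD = 728/3 ∩ 2·signedArea(BAD) = 36]
   → B = (0, -20/3)

B = (0, -20/3)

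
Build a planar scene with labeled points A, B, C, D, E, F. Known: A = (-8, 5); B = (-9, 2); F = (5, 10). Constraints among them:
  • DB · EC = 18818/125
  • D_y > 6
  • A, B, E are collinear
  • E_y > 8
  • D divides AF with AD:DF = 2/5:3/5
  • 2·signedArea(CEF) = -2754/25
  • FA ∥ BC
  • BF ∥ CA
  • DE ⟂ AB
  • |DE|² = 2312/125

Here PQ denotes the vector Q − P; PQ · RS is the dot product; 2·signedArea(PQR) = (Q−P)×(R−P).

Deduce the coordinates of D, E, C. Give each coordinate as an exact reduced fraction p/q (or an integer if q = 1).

1. D_x = -14/5  [D divides AF with AD:DF = 2/5:3/5]
2. D_y = 7  [D divides AF with AD:DF = 2/5:3/5]
   → D = (-14/5, 7)
3. E_x = -172/25  [A, B, E are collinear ∩ DE ⟂ AB]
4. E_y = 209/25  [A, B, E are collinear ∩ DE ⟂ AB]
   → E = (-172/25, 209/25)
5. C_x = -22  [BF ∥ CA ∩ FA ∥ BC]
6. C_y = -3  [BF ∥ CA ∩ FA ∥ BC]
   → C = (-22, -3)

C = (-22, -3)
D = (-14/5, 7)
E = (-172/25, 209/25)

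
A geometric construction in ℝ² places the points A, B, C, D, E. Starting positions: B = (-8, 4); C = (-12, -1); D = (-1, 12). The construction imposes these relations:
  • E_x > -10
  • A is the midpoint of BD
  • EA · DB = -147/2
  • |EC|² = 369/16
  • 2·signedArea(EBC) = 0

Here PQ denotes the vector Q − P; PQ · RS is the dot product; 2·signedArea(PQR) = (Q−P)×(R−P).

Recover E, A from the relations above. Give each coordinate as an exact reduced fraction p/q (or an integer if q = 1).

1. E_x = -9  [line 5·x + -4·y + 56 = 0 ∩ |EC|² = 369/16]
2. E_y = 11/4  [line 5·x + -4·y + 56 = 0 ∩ |EC|² = 369/16]
   → E = (-9, 11/4)
3. A_x = -9/2  [A is the midpoint of BD]
4. A_y = 8  [A is the midpoint of BD]
   → A = (-9/2, 8)

A = (-9/2, 8)
E = (-9, 11/4)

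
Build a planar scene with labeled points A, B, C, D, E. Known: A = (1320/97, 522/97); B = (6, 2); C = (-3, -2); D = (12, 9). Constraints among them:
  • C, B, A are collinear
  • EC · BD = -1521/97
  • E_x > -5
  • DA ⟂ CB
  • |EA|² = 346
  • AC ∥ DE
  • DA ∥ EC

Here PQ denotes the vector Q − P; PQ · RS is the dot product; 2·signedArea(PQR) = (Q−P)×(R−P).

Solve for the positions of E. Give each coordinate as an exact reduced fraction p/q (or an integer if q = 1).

1. E_x = -447/97  [DA ∥ EC ∩ AC ∥ DE]
2. E_y = 157/97  [DA ∥ EC ∩ AC ∥ DE]
   → E = (-447/97, 157/97)

E = (-447/97, 157/97)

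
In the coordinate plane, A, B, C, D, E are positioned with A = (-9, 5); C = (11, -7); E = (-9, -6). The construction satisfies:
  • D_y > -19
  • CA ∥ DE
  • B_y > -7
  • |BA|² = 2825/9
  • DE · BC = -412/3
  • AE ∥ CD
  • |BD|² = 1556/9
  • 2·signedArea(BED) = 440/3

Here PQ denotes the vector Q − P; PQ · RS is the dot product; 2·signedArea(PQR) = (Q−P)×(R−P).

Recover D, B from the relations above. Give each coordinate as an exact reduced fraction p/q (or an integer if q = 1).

B = (13/3, -20/3)
D = (11, -18)

1. D_x = 11  [CA ∥ DE ∩ AE ∥ CD]
2. D_y = -18  [CA ∥ DE ∩ AE ∥ CD]
   → D = (11, -18)
3. B_x = 13/3  [2·signedArea(BED) = 440/3 ∩ DE · BC = -412/3]
4. B_y = -20/3  [2·signedArea(BED) = 440/3 ∩ DE · BC = -412/3]
   → B = (13/3, -20/3)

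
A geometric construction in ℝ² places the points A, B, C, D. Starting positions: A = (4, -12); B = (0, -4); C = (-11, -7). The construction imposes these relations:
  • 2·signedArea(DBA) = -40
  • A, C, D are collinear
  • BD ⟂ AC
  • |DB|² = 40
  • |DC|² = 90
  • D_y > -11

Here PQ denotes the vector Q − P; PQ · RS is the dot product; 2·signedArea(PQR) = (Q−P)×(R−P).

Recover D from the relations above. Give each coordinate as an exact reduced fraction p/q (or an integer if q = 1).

D = (-2, -10)

1. D_x = -2  [A, C, D are collinear ∩ BD ⟂ AC]
2. D_y = -10  [A, C, D are collinear ∩ BD ⟂ AC]
   → D = (-2, -10)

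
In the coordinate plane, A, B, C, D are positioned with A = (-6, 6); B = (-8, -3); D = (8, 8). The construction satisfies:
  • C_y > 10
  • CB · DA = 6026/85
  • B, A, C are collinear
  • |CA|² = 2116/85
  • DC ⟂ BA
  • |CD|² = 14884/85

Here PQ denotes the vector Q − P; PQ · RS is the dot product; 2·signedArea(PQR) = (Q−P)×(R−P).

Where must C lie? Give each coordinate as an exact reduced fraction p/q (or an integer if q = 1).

1. C_x = -418/85  [B, A, C are collinear ∩ DC ⟂ BA]
2. C_y = 924/85  [B, A, C are collinear ∩ DC ⟂ BA]
   → C = (-418/85, 924/85)

C = (-418/85, 924/85)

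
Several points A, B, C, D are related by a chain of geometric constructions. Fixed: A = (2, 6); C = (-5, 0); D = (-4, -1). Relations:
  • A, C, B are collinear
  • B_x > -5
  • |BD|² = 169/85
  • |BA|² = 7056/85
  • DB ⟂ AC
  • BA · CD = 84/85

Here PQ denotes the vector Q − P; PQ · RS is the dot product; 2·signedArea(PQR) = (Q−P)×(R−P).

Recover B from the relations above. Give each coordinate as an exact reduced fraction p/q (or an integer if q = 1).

B = (-418/85, 6/85)

1. B_x = -418/85  [A, C, B are collinear ∩ DB ⟂ AC]
2. B_y = 6/85  [A, C, B are collinear ∩ DB ⟂ AC]
   → B = (-418/85, 6/85)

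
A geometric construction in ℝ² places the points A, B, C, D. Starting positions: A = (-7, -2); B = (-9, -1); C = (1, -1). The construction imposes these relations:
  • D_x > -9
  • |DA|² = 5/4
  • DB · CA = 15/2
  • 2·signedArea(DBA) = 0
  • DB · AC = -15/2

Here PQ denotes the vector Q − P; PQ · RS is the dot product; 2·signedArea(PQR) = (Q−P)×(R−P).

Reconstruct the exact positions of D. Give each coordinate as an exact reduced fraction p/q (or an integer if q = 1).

1. D_x = -8  [2·signedArea(DBA) = 0 ∩ DB · AC = -15/2]
2. D_y = -3/2  [2·signedArea(DBA) = 0 ∩ DB · AC = -15/2]
   → D = (-8, -3/2)

D = (-8, -3/2)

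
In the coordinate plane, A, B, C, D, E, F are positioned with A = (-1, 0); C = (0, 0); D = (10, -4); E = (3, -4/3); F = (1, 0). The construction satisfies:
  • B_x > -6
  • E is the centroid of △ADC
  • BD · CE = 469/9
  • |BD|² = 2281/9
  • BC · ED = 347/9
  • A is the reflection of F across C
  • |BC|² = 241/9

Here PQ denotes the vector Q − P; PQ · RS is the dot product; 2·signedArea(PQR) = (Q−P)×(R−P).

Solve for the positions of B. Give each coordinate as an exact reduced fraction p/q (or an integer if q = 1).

B = (-5, 4/3)

1. B_x = -5  [BD · CE = 469/9 ∩ BC · ED = 347/9]
2. B_y = 4/3  [BD · CE = 469/9 ∩ BC · ED = 347/9]
   → B = (-5, 4/3)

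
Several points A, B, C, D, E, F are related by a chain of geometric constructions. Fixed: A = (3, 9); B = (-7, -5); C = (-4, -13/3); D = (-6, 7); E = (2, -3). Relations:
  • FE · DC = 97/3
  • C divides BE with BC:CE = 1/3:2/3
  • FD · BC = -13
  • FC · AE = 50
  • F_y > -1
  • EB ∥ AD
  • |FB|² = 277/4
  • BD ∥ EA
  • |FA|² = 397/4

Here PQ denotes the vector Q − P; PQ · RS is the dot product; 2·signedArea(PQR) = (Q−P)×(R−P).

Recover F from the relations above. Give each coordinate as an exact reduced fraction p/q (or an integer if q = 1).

1. F_x = 0  [FD · BC = -13 ∩ FE · DC = 97/3]
2. F_y = -1/2  [FD · BC = -13 ∩ FE · DC = 97/3]
   → F = (0, -1/2)

F = (0, -1/2)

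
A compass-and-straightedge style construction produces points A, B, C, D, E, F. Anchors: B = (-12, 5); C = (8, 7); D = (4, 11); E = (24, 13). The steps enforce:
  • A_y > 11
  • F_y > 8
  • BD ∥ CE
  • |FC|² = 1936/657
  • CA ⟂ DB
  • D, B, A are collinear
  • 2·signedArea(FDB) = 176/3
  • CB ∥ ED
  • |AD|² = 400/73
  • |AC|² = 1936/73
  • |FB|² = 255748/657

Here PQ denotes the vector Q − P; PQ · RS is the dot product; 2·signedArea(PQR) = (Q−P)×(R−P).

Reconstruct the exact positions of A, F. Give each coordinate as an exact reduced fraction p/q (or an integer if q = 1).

A = (452/73, 863/73)
F = (540/73, 1885/219)

1. A_x = 452/73  [D, B, A are collinear ∩ CA ⟂ DB]
2. A_y = 863/73  [D, B, A are collinear ∩ CA ⟂ DB]
   → A = (452/73, 863/73)
3. F_x = 540/73  [line 6·x + -16·y + 280/3 = 0 ∩ |FB|² = 255748/657]
4. F_y = 1885/219  [line 6·x + -16·y + 280/3 = 0 ∩ |FB|² = 255748/657]
   → F = (540/73, 1885/219)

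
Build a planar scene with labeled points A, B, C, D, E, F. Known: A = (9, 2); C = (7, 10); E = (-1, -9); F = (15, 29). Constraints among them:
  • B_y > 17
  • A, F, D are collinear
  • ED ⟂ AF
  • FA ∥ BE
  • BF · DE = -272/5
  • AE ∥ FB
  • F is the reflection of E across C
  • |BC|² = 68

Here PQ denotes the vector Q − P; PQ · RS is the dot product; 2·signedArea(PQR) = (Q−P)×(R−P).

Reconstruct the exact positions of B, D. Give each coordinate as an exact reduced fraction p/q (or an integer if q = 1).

1. B_x = 5  [FA ∥ BE ∩ AE ∥ FB]
2. B_y = 18  [FA ∥ BE ∩ AE ∥ FB]
   → B = (5, 18)
3. D_x = 31/5  [A, F, D are collinear ∩ ED ⟂ AF]
4. D_y = -53/5  [A, F, D are collinear ∩ ED ⟂ AF]
   → D = (31/5, -53/5)

B = (5, 18)
D = (31/5, -53/5)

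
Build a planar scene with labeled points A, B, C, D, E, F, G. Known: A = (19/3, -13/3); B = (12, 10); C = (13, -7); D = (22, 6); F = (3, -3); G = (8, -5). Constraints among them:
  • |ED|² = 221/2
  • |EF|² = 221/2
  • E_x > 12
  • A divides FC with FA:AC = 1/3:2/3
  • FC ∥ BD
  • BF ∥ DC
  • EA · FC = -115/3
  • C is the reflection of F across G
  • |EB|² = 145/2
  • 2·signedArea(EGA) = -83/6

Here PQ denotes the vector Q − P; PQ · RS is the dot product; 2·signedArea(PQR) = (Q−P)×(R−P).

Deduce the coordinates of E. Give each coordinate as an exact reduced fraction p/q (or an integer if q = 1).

1. E_x = 25/2  [EA · FC = -115/3 ∩ 2·signedArea(EGA) = -83/6]
2. E_y = 3/2  [EA · FC = -115/3 ∩ 2·signedArea(EGA) = -83/6]
   → E = (25/2, 3/2)

E = (25/2, 3/2)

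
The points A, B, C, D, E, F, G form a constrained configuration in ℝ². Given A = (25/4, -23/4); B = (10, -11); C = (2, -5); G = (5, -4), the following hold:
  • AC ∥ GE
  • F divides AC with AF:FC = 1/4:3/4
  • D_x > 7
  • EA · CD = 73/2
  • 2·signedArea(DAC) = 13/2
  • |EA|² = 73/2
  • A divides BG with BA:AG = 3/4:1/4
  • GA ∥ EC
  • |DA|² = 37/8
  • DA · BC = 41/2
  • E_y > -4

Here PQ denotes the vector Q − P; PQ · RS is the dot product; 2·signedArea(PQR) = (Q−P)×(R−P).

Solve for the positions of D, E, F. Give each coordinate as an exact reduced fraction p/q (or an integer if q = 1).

D = (15/2, -15/2)
E = (3/4, -13/4)
F = (83/16, -89/16)

1. D_x = 15/2  [DA · BC = 41/2 ∩ 2·signedArea(DAC) = 13/2]
2. D_y = -15/2  [DA · BC = 41/2 ∩ 2·signedArea(DAC) = 13/2]
   → D = (15/2, -15/2)
3. E_x = 3/4  [GA ∥ EC ∩ AC ∥ GE]
4. E_y = -13/4  [GA ∥ EC ∩ AC ∥ GE]
   → E = (3/4, -13/4)
5. F_x = 83/16  [F divides AC with AF:FC = 1/4:3/4]
6. F_y = -89/16  [F divides AC with AF:FC = 1/4:3/4]
   → F = (83/16, -89/16)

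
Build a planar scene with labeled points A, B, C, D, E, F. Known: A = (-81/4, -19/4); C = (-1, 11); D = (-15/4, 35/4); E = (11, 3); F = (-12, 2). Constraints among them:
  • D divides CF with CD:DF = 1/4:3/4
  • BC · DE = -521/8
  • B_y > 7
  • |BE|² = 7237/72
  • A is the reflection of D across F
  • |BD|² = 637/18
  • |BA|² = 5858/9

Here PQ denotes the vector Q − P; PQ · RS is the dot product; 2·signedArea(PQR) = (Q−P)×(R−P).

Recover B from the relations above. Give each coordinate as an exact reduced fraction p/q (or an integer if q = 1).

B = (25/12, 91/12)

1. B_x = 25/12  [line -59/4·x + 23/4·y + -103/8 = 0 ∩ |BD|² = 637/18]
2. B_y = 91/12  [line -59/4·x + 23/4·y + -103/8 = 0 ∩ |BD|² = 637/18]
   → B = (25/12, 91/12)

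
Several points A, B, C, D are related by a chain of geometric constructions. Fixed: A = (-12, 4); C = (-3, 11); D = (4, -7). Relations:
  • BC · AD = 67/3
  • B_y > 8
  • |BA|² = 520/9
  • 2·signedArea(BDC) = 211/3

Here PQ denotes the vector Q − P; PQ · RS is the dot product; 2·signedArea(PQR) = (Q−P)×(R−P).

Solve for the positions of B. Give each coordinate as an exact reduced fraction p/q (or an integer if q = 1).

B = (-6, 26/3)

1. B_x = -6  [BC · AD = 67/3 ∩ 2·signedArea(BDC) = 211/3]
2. B_y = 26/3  [BC · AD = 67/3 ∩ 2·signedArea(BDC) = 211/3]
   → B = (-6, 26/3)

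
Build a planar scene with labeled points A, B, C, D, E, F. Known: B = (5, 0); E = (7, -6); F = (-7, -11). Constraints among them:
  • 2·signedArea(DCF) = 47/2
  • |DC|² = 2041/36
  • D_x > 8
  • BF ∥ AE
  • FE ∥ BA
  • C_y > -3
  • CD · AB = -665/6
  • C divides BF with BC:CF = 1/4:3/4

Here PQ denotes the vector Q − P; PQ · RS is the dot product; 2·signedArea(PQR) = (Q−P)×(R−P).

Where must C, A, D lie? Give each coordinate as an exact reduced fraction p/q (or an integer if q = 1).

A = (19, 5)
C = (2, -11/4)
D = (26/3, 3/4)

1. C_x = 2  [C divides BF with BC:CF = 1/4:3/4]
2. C_y = -11/4  [C divides BF with BC:CF = 1/4:3/4]
   → C = (2, -11/4)
3. A_x = 19  [BF ∥ AE ∩ FE ∥ BA]
4. A_y = 5  [BF ∥ AE ∩ FE ∥ BA]
   → A = (19, 5)
5. D_x = 26/3  [2·signedArea(DCF) = 47/2 ∩ CD · AB = -665/6]
6. D_y = 3/4  [2·signedArea(DCF) = 47/2 ∩ CD · AB = -665/6]
   → D = (26/3, 3/4)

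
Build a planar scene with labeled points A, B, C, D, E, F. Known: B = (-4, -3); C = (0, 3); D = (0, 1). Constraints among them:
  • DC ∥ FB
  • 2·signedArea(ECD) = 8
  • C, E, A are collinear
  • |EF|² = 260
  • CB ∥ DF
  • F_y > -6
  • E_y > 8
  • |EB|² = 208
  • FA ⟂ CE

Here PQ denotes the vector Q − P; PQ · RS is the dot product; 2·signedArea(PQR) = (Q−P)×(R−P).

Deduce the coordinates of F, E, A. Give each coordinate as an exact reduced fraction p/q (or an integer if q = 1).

1. F_x = -4  [DC ∥ FB ∩ CB ∥ DF]
2. F_y = -5  [DC ∥ FB ∩ CB ∥ DF]
   → F = (-4, -5)
3. E_x = 4  [2·signedArea(ECD) = 8]
4. E_y = 9  [|EB|² = 208]
   → E = (4, 9)
5. A_x = -64/13  [C, E, A are collinear ∩ FA ⟂ CE]
6. A_y = -57/13  [C, E, A are collinear ∩ FA ⟂ CE]
   → A = (-64/13, -57/13)

A = (-64/13, -57/13)
E = (4, 9)
F = (-4, -5)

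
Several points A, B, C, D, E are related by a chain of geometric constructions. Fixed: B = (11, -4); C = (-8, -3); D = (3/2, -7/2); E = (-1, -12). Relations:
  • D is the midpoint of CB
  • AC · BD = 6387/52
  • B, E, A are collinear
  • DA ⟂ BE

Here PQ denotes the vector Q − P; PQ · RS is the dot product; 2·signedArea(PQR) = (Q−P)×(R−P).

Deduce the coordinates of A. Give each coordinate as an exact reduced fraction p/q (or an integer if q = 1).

1. A_x = 121/26  [B, E, A are collinear ∩ DA ⟂ BE]
2. A_y = -107/13  [B, E, A are collinear ∩ DA ⟂ BE]
   → A = (121/26, -107/13)

A = (121/26, -107/13)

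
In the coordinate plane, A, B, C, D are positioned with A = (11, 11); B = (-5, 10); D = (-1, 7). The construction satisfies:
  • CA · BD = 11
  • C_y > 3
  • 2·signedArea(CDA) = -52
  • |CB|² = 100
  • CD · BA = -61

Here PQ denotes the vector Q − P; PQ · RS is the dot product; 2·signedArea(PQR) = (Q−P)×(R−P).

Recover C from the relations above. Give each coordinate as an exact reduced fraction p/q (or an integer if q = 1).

C = (3, 4)

1. C_x = 3  [2·signedArea(CDA) = -52 ∩ CD · BA = -61]
2. C_y = 4  [2·signedArea(CDA) = -52 ∩ CD · BA = -61]
   → C = (3, 4)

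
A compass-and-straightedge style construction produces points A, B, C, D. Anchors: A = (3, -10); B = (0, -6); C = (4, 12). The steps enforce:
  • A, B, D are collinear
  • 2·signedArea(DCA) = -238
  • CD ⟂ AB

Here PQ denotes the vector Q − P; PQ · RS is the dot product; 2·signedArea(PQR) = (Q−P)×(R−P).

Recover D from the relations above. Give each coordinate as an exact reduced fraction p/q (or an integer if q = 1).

D = (-36/5, 18/5)

1. D_x = -36/5  [A, B, D are collinear ∩ CD ⟂ AB]
2. D_y = 18/5  [A, B, D are collinear ∩ CD ⟂ AB]
   → D = (-36/5, 18/5)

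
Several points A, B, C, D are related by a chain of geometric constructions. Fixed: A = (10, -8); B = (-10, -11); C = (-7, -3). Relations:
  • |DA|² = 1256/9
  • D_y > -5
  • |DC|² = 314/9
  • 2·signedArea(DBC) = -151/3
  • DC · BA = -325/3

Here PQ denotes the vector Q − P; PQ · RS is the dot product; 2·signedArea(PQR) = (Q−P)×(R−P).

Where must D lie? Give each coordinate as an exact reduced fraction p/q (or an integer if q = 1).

D = (-4/3, -14/3)

1. D_x = -4/3  [DC · BA = -325/3 ∩ 2·signedArea(DBC) = -151/3]
2. D_y = -14/3  [DC · BA = -325/3 ∩ 2·signedArea(DBC) = -151/3]
   → D = (-4/3, -14/3)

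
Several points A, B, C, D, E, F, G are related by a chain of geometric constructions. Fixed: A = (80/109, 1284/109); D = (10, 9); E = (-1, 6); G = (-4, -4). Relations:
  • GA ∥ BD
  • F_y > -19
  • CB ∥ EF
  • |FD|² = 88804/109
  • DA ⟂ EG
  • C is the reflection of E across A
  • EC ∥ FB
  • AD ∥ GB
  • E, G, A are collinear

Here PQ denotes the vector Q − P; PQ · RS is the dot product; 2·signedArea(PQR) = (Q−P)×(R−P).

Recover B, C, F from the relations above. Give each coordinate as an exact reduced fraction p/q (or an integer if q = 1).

1. B_x = 574/109  [GA ∥ BD ∩ AD ∥ GB]
2. B_y = -739/109  [GA ∥ BD ∩ AD ∥ GB]
   → B = (574/109, -739/109)
3. C_x = 269/109  [C is the reflection of E across A]
4. C_y = 1914/109  [C is the reflection of E across A]
   → C = (269/109, 1914/109)
5. F_x = 196/109  [EC ∥ FB ∩ CB ∥ EF]
6. F_y = -1999/109  [EC ∥ FB ∩ CB ∥ EF]
   → F = (196/109, -1999/109)

B = (574/109, -739/109)
C = (269/109, 1914/109)
F = (196/109, -1999/109)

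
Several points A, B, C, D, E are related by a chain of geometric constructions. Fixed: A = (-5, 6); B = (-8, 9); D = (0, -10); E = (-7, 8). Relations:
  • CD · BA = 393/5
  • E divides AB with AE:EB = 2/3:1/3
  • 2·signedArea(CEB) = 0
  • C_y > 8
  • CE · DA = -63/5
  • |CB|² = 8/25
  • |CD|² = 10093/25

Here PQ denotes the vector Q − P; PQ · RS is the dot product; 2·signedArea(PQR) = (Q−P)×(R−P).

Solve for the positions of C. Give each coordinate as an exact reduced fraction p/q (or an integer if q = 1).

1. C_x = -38/5  [2·signedArea(CEB) = 0 ∩ CE · DA = -63/5]
2. C_y = 43/5  [2·signedArea(CEB) = 0 ∩ CE · DA = -63/5]
   → C = (-38/5, 43/5)

C = (-38/5, 43/5)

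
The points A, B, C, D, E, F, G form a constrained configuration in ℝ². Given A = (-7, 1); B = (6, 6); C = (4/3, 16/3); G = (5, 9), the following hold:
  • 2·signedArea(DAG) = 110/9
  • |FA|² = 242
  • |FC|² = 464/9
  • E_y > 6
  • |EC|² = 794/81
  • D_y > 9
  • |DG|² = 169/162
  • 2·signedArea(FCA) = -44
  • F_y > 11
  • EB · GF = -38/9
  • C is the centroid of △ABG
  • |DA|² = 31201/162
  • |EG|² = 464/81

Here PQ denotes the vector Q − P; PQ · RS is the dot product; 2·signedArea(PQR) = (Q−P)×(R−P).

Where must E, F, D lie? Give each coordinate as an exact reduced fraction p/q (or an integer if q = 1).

D = (73/18, 169/18)
E = (37/9, 61/9)
F = (4, 12)

1. F_x = 4  [line 13/3·x + -25/3·y + 248/3 = 0 ∩ |FA|² = 242]
2. F_y = 12  [line 13/3·x + -25/3·y + 248/3 = 0 ∩ |FA|² = 242]
   → F = (4, 12)
3. D_x = 73/18  [line -8·x + 12·y + -722/9 = 0 ∩ |DA|² = 31201/162]
4. D_y = 169/18  [line -8·x + 12·y + -722/9 = 0 ∩ |DA|² = 31201/162]
   → D = (73/18, 169/18)
5. E_x = 37/9  [line 1·x + -3·y + 146/9 = 0 ∩ |EC|² = 794/81]
6. E_y = 61/9  [line 1·x + -3·y + 146/9 = 0 ∩ |EC|² = 794/81]
   → E = (37/9, 61/9)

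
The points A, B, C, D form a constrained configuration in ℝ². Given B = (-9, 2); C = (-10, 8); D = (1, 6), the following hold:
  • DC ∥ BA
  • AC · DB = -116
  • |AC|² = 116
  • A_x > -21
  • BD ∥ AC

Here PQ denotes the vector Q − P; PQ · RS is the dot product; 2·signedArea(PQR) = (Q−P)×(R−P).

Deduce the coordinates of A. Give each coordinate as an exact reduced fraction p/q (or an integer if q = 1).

A = (-20, 4)

1. A_x = -20  [BD ∥ AC ∩ DC ∥ BA]
2. A_y = 4  [BD ∥ AC ∩ DC ∥ BA]
   → A = (-20, 4)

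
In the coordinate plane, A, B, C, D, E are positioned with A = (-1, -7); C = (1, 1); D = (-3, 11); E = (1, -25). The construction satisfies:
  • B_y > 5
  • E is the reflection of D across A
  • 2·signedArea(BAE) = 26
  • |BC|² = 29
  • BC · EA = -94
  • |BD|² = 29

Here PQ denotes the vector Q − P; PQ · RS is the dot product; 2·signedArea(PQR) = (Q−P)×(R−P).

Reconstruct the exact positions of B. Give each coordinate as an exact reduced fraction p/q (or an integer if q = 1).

B = (-1, 6)

1. B_x = -1  [BC · EA = -94 ∩ 2·signedArea(BAE) = 26]
2. B_y = 6  [BC · EA = -94 ∩ 2·signedArea(BAE) = 26]
   → B = (-1, 6)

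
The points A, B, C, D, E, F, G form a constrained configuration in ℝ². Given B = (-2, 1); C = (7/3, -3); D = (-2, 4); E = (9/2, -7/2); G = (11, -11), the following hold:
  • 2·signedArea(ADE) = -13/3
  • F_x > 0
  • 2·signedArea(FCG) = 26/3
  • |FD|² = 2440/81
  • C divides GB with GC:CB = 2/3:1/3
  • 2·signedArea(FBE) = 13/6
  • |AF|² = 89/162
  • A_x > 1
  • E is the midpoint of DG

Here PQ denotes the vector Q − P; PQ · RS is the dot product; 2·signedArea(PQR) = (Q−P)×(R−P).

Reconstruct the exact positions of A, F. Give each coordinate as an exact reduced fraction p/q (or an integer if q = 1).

1. F_x = 8/9  [2·signedArea(FBE) = 13/6 ∩ 2·signedArea(FCG) = 26/3]
2. F_y = -2/3  [2·signedArea(FBE) = 13/6 ∩ 2·signedArea(FCG) = 26/3]
   → F = (8/9, -2/3)
3. A_x = 29/18  [line 15/2·x + 13/2·y + -20/3 = 0 ∩ |AF|² = 89/162]
4. A_y = -5/6  [line 15/2·x + 13/2·y + -20/3 = 0 ∩ |AF|² = 89/162]
   → A = (29/18, -5/6)

A = (29/18, -5/6)
F = (8/9, -2/3)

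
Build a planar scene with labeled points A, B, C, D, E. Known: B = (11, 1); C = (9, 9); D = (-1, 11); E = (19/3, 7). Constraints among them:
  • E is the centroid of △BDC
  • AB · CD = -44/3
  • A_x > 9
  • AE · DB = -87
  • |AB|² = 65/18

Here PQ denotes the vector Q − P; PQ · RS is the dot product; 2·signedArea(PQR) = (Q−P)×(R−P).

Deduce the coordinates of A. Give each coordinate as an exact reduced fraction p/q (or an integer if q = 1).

1. A_x = 59/6  [AB · CD = -44/3 ∩ AE · DB = -87]
2. A_y = 5/2  [AB · CD = -44/3 ∩ AE · DB = -87]
   → A = (59/6, 5/2)

A = (59/6, 5/2)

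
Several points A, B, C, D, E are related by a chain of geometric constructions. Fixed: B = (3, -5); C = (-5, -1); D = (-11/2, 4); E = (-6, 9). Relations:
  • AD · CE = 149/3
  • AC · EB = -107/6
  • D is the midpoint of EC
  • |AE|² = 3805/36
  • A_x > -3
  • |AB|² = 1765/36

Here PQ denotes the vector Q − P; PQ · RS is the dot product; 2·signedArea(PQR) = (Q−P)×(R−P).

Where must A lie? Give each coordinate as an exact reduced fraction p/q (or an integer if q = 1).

A = (-5/2, -2/3)

1. A_x = -5/2  [AD · CE = 149/3 ∩ AC · EB = -107/6]
2. A_y = -2/3  [AD · CE = 149/3 ∩ AC · EB = -107/6]
   → A = (-5/2, -2/3)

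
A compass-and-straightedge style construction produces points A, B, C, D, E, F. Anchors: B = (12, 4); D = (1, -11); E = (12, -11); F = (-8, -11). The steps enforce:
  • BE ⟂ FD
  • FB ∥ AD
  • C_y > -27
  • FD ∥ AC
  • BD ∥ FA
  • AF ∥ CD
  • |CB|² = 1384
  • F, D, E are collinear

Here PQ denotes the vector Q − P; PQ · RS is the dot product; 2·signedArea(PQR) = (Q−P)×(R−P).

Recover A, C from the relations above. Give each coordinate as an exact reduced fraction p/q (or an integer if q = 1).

1. A_x = -19  [FB ∥ AD ∩ BD ∥ FA]
2. A_y = -26  [FB ∥ AD ∩ BD ∥ FA]
   → A = (-19, -26)
3. C_x = -10  [AF ∥ CD ∩ FD ∥ AC]
4. C_y = -26  [AF ∥ CD ∩ FD ∥ AC]
   → C = (-10, -26)

A = (-19, -26)
C = (-10, -26)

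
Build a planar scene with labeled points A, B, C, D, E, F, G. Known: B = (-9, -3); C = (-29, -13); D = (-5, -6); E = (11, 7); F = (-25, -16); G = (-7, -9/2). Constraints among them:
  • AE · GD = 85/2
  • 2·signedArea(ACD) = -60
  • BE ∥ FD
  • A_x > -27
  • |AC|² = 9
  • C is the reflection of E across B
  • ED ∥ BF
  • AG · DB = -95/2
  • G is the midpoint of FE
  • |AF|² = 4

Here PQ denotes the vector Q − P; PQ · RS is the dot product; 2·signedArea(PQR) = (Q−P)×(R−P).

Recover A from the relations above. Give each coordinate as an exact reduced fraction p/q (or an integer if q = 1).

A = (-133/5, -74/5)

1. A_x = -133/5  [AG · DB = -95/2 ∩ 2·signedArea(ACD) = -60]
2. A_y = -74/5  [AG · DB = -95/2 ∩ 2·signedArea(ACD) = -60]
   → A = (-133/5, -74/5)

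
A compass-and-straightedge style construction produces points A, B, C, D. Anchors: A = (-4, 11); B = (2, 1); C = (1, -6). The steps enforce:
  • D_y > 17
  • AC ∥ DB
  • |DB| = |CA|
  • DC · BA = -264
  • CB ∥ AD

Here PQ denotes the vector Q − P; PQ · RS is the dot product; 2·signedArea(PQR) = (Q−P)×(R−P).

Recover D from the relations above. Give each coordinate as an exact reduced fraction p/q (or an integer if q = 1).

1. D_x = -3  [AC ∥ DB ∩ CB ∥ AD]
2. D_y = 18  [AC ∥ DB ∩ CB ∥ AD]
   → D = (-3, 18)

D = (-3, 18)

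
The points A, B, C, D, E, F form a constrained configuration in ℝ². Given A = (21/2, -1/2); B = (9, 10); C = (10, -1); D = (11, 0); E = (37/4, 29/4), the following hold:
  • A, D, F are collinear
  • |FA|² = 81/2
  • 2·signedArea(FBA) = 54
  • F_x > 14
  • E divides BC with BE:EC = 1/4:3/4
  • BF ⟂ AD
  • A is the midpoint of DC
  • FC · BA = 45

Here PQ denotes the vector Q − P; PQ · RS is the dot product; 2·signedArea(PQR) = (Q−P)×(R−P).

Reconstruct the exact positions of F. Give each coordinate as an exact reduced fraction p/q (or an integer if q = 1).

F = (15, 4)

1. F_x = 15  [A, D, F are collinear ∩ BF ⟂ AD]
2. F_y = 4  [A, D, F are collinear ∩ BF ⟂ AD]
   → F = (15, 4)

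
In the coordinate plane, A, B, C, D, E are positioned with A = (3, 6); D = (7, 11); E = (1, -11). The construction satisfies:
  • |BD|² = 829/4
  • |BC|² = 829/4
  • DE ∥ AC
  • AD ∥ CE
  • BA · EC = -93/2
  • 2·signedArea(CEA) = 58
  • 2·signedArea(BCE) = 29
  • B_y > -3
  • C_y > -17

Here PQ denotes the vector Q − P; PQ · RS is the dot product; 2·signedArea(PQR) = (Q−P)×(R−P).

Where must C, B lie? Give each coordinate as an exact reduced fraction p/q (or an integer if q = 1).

1. C_x = -3  [AD ∥ CE ∩ DE ∥ AC]
2. C_y = -16  [AD ∥ CE ∩ DE ∥ AC]
   → C = (-3, -16)
3. B_x = 2  [2·signedArea(BCE) = 29 ∩ BA · EC = -93/2]
4. B_y = -5/2  [2·signedArea(BCE) = 29 ∩ BA · EC = -93/2]
   → B = (2, -5/2)

B = (2, -5/2)
C = (-3, -16)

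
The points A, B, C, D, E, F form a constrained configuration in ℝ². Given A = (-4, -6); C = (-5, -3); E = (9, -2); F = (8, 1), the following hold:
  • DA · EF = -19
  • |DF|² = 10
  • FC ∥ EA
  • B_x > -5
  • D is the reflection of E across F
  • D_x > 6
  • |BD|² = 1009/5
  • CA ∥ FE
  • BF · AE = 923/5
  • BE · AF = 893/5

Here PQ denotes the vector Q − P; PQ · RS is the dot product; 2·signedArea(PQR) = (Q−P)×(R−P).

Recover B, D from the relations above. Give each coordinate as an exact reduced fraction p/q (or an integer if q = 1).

1. B_x = -23/5  [BF · AE = 923/5 ∩ BE · AF = 893/5]
2. B_y = -21/5  [BF · AE = 923/5 ∩ BE · AF = 893/5]
   → B = (-23/5, -21/5)
3. D_x = 7  [D is the reflection of E across F]
4. D_y = 4  [D is the reflection of E across F]
   → D = (7, 4)

B = (-23/5, -21/5)
D = (7, 4)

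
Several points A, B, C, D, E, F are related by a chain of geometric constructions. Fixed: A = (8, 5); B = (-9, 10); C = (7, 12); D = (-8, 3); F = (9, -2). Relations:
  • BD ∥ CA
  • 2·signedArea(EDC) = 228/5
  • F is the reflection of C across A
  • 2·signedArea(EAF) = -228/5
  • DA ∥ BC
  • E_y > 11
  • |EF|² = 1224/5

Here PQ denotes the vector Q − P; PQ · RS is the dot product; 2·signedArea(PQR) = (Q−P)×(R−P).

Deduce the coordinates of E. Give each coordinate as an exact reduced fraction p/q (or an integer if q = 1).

1. E_x = 3/5  [2·signedArea(EDC) = 228/5 ∩ 2·signedArea(EAF) = -228/5]
2. E_y = 56/5  [2·signedArea(EDC) = 228/5 ∩ 2·signedArea(EAF) = -228/5]
   → E = (3/5, 56/5)

E = (3/5, 56/5)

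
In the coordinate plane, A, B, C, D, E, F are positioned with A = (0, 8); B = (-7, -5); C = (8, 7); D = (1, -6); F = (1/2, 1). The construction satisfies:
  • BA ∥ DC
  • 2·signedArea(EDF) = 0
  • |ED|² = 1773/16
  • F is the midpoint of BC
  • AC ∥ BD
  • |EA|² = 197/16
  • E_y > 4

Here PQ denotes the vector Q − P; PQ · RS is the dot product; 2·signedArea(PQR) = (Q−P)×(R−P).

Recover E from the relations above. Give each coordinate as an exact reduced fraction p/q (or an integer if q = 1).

1. E_x = 1/4  [line -7·x + -1/2·y + 4 = 0 ∩ |ED|² = 1773/16]
2. E_y = 9/2  [line -7·x + -1/2·y + 4 = 0 ∩ |ED|² = 1773/16]
   → E = (1/4, 9/2)

E = (1/4, 9/2)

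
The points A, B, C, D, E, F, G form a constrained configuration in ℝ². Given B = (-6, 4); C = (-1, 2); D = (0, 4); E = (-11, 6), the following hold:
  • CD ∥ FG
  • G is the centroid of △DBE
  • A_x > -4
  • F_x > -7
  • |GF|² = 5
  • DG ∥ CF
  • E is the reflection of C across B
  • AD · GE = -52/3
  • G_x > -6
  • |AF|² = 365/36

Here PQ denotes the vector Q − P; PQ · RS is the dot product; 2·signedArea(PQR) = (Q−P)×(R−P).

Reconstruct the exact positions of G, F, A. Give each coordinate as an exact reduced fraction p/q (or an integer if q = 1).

1. G_x = -17/3  [G is the centroid of △DBE]
2. G_y = 14/3  [G is the centroid of △DBE]
   → G = (-17/3, 14/3)
3. F_x = -20/3  [CD ∥ FG ∩ DG ∥ CF]
4. F_y = 8/3  [CD ∥ FG ∩ DG ∥ CF]
   → F = (-20/3, 8/3)
5. A_x = -7/2  [line 16/3·x + -4/3·y + 68/3 = 0 ∩ |AF|² = 365/36]
6. A_y = 3  [line 16/3·x + -4/3·y + 68/3 = 0 ∩ |AF|² = 365/36]
   → A = (-7/2, 3)

A = (-7/2, 3)
F = (-20/3, 8/3)
G = (-17/3, 14/3)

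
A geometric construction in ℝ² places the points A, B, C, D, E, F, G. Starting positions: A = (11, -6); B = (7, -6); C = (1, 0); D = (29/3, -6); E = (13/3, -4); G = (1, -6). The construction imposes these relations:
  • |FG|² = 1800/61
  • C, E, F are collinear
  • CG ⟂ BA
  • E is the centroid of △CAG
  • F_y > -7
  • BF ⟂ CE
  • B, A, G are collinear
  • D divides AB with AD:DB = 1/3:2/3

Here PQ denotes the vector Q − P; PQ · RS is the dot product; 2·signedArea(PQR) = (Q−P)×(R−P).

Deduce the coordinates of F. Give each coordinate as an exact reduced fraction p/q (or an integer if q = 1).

F = (391/61, -396/61)

1. F_x = 391/61  [C, E, F are collinear ∩ BF ⟂ CE]
2. F_y = -396/61  [C, E, F are collinear ∩ BF ⟂ CE]
   → F = (391/61, -396/61)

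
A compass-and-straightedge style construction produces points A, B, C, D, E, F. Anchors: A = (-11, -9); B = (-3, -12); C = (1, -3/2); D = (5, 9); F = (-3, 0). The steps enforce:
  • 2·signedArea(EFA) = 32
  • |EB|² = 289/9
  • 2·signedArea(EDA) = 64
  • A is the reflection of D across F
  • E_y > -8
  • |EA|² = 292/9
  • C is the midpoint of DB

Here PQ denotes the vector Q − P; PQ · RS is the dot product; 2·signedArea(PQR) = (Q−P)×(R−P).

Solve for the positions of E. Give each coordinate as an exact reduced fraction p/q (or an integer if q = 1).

1. E_x = -17/3  [line 18·x + -16·y + -10 = 0 ∩ |EA|² = 292/9]
2. E_y = -7  [line 18·x + -16·y + -10 = 0 ∩ |EA|² = 292/9]
   → E = (-17/3, -7)

E = (-17/3, -7)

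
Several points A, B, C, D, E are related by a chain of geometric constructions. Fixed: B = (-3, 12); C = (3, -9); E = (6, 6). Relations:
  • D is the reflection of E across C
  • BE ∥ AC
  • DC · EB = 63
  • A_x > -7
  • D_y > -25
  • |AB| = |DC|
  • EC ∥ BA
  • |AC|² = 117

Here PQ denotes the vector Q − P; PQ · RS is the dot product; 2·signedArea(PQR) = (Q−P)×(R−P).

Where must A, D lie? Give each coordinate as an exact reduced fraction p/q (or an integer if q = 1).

A = (-6, -3)
D = (0, -24)

1. A_x = -6  [BE ∥ AC ∩ EC ∥ BA]
2. A_y = -3  [BE ∥ AC ∩ EC ∥ BA]
   → A = (-6, -3)
3. D_x = 0  [D is the reflection of E across C]
4. D_y = -24  [D is the reflection of E across C]
   → D = (0, -24)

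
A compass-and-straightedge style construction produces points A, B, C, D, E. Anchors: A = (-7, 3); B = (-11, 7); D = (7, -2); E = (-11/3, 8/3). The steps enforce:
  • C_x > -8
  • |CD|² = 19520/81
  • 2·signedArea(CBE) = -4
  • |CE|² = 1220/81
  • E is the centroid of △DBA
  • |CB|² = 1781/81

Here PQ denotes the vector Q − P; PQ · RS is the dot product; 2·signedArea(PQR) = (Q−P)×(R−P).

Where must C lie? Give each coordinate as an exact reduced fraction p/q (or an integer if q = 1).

C = (-65/9, 38/9)

1. C_x = -65/9  [line 13/3·x + 22/3·y + 1/3 = 0 ∩ |CB|² = 1781/81]
2. C_y = 38/9  [line 13/3·x + 22/3·y + 1/3 = 0 ∩ |CB|² = 1781/81]
   → C = (-65/9, 38/9)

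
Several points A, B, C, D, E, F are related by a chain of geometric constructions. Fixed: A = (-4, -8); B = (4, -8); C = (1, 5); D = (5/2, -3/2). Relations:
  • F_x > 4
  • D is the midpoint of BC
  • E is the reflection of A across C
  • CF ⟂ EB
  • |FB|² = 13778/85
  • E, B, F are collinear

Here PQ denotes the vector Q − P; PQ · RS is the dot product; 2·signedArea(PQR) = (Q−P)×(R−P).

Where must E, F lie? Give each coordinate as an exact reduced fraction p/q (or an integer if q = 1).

E = (6, 18)
F = (423/85, 399/85)

1. E_x = 6  [E is the reflection of A across C]
2. E_y = 18  [E is the reflection of A across C]
   → E = (6, 18)
3. F_x = 423/85  [E, B, F are collinear ∩ CF ⟂ EB]
4. F_y = 399/85  [E, B, F are collinear ∩ CF ⟂ EB]
   → F = (423/85, 399/85)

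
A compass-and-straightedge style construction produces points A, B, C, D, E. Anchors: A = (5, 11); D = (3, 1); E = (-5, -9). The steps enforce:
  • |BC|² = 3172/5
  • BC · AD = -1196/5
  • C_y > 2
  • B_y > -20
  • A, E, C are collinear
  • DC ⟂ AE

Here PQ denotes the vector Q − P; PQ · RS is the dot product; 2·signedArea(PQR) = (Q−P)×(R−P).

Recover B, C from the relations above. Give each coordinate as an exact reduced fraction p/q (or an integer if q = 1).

1. C_x = 3/5  [A, E, C are collinear ∩ DC ⟂ AE]
2. C_y = 11/5  [A, E, C are collinear ∩ DC ⟂ AE]
   → C = (3/5, 11/5)
3. B_x = -13  [line 2·x + 10·y + 216 = 0 ∩ |BC|² = 3172/5]
4. B_y = -19  [line 2·x + 10·y + 216 = 0 ∩ |BC|² = 3172/5]
   → B = (-13, -19)

B = (-13, -19)
C = (3/5, 11/5)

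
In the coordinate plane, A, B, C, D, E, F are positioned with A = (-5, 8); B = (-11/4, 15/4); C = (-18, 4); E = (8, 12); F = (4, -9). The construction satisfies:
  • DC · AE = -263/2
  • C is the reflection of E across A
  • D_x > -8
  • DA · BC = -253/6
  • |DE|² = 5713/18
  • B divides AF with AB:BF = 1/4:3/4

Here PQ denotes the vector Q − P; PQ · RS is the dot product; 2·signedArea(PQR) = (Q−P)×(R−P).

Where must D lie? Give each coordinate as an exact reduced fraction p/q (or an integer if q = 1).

1. D_x = -47/6  [DA · BC = -253/6 ∩ DC · AE = -263/2]
2. D_y = 23/6  [DA · BC = -253/6 ∩ DC · AE = -263/2]
   → D = (-47/6, 23/6)

D = (-47/6, 23/6)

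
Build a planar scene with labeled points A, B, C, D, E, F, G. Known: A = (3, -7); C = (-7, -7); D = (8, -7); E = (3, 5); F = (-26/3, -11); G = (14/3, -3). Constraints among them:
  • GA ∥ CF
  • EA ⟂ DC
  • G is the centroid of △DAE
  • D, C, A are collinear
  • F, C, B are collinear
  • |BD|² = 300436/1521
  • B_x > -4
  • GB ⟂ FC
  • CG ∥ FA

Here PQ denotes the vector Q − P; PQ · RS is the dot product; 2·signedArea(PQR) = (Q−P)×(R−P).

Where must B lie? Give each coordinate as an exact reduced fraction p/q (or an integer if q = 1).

1. B_x = -1954/507  [F, C, B are collinear ∩ GB ⟂ FC]
2. B_y = 93/169  [F, C, B are collinear ∩ GB ⟂ FC]
   → B = (-1954/507, 93/169)

B = (-1954/507, 93/169)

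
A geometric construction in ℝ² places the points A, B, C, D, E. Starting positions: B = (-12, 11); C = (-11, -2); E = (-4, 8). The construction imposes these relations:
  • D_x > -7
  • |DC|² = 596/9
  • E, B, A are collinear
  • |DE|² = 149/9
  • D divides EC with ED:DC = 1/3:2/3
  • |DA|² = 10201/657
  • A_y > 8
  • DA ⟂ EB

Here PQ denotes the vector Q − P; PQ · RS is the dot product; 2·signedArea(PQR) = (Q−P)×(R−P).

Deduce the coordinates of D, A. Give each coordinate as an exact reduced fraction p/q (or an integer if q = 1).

A = (-1084/219, 610/73)
D = (-19/3, 14/3)

1. D_x = -19/3  [D divides EC with ED:DC = 1/3:2/3]
2. D_y = 14/3  [D divides EC with ED:DC = 1/3:2/3]
   → D = (-19/3, 14/3)
3. A_x = -1084/219  [E, B, A are collinear ∩ DA ⟂ EB]
4. A_y = 610/73  [E, B, A are collinear ∩ DA ⟂ EB]
   → A = (-1084/219, 610/73)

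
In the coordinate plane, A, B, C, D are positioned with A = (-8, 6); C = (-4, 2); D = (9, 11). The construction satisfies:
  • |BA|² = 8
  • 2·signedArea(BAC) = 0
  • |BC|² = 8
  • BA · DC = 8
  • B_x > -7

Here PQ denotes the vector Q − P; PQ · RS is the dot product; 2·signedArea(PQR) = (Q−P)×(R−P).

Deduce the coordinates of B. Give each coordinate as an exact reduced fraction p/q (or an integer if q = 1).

1. B_x = -6  [2·signedArea(BAC) = 0 ∩ BA · DC = 8]
2. B_y = 4  [2·signedArea(BAC) = 0 ∩ BA · DC = 8]
   → B = (-6, 4)

B = (-6, 4)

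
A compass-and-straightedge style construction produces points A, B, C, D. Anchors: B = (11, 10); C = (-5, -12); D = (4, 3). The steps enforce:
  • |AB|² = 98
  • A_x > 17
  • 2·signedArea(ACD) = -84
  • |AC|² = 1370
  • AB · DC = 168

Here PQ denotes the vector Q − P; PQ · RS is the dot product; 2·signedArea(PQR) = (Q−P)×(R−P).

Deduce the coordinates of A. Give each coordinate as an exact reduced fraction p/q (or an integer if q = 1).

1. A_x = 18  [2·signedArea(ACD) = -84 ∩ AB · DC = 168]
2. A_y = 17  [2·signedArea(ACD) = -84 ∩ AB · DC = 168]
   → A = (18, 17)

A = (18, 17)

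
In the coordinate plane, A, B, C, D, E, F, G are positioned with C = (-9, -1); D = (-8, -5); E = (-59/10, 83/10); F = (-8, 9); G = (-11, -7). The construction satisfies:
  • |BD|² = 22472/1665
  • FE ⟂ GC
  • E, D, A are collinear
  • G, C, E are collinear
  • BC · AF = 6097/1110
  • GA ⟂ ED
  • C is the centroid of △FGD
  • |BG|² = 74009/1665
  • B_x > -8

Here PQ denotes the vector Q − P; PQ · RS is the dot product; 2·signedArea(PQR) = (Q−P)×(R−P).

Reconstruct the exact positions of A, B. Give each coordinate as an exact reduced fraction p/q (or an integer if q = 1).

A = (-3101/370, -2743/370)
B = (-1374/185, -761/555)

1. A_x = -3101/370  [E, D, A are collinear ∩ GA ⟂ ED]
2. A_y = -2743/370  [E, D, A are collinear ∩ GA ⟂ ED]
   → A = (-3101/370, -2743/370)
3. B_x = -1374/185  [line -141/370·x + -6073/370·y + -28123/1110 = 0 ∩ |BG|² = 74009/1665]
4. B_y = -761/555  [line -141/370·x + -6073/370·y + -28123/1110 = 0 ∩ |BG|² = 74009/1665]
   → B = (-1374/185, -761/555)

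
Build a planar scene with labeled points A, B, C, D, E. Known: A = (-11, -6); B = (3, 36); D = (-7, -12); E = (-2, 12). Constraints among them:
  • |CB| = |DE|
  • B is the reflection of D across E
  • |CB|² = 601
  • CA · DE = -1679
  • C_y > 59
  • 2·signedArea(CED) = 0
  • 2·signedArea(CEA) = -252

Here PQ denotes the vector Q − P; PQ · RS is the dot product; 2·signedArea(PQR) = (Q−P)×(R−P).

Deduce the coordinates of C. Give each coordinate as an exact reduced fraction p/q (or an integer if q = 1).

1. C_x = 8  [2·signedArea(CED) = 0 ∩ 2·signedArea(CEA) = -252]
2. C_y = 60  [2·signedArea(CED) = 0 ∩ 2·signedArea(CEA) = -252]
   → C = (8, 60)

C = (8, 60)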